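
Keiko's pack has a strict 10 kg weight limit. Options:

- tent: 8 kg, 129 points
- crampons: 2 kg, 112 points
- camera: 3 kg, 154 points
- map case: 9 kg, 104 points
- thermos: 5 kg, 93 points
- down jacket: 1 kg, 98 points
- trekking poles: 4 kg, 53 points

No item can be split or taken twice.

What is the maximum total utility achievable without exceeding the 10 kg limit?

417

The ratio ordering already packs tightly: crampons + camera + down jacket + trekking poles, 10 kg, 417.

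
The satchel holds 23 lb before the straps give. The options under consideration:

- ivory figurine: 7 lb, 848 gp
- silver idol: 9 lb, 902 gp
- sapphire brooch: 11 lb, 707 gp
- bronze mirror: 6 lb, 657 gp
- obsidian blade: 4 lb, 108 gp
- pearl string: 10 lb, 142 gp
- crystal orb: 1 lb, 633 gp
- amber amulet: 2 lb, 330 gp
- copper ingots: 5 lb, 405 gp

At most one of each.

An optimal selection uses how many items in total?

The maximum value within 23 lb is 3040.
For example ivory figurine + silver idol + bronze mirror + crystal orb achieves it, using 23 lb.
All optima have 4 items.

4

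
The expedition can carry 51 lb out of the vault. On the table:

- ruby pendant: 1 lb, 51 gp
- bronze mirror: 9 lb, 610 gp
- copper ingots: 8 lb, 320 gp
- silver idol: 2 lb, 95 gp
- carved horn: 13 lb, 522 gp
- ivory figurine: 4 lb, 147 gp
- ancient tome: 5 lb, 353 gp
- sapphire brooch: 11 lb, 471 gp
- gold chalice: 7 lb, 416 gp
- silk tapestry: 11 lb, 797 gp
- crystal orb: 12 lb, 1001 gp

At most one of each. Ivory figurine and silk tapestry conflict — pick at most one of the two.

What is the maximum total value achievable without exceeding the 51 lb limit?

Taking ruby pendant + bronze mirror + silver idol + ancient tome + sapphire brooch + silk tapestry + crystal orb: 51 lb used, 3378 in value.
Next best is ruby pendant + bronze mirror + sapphire brooch + gold chalice + silk tapestry + crystal orb at 3346 (51 lb) — short by 32.

3378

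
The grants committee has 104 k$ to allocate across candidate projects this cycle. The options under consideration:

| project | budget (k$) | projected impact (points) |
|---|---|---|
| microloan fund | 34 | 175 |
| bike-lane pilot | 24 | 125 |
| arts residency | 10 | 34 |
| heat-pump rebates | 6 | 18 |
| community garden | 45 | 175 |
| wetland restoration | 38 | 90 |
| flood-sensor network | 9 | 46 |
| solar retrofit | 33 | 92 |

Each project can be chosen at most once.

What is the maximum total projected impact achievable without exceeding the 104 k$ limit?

Density check — bike-lane pilot 5.21, microloan fund 5.15, flood-sensor network 5.11 are the best per k$.
A density-first pass picks microloan fund + bike-lane pilot + arts residency + heat-pump rebates + flood-sensor network — 398 at 83 k$.
Replace arts residency and heat-pump rebates and flood-sensor network with community garden: the trade gains 77 net, giving 475 at 103 k$.
Runner-up microloan fund + arts residency + heat-pump rebates + community garden + flood-sensor network tops out at 448.

475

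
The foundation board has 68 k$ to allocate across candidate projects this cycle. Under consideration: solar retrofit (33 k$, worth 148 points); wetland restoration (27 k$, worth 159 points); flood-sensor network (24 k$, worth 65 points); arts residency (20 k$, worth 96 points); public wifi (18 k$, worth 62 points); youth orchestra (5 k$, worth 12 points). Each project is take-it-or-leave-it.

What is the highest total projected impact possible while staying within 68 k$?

Taking the top-ratio projects first gives wetland restoration + arts residency + public wifi for 317 (65 k$).
Dropping arts residency and public wifi frees 38 k$; slotting in solar retrofit + youth orchestra (38 k$) lifts the total to 319 at 65 k$.
The spare 3 k$ is too small for any remaining project, and no exchange beats 319.

319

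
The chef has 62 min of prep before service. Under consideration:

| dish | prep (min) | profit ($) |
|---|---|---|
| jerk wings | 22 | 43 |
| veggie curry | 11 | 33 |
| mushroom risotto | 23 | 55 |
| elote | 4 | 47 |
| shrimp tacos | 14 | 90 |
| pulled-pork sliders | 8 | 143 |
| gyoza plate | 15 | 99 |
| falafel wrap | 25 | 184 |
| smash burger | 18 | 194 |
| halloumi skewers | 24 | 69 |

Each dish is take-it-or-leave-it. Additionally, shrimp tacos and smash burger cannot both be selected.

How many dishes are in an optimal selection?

4

The maximum profit within 62 min is 568.
elote + pulled-pork sliders + falafel wrap + smash burger hits 568 at 55 min.
All optima have 4 dishes.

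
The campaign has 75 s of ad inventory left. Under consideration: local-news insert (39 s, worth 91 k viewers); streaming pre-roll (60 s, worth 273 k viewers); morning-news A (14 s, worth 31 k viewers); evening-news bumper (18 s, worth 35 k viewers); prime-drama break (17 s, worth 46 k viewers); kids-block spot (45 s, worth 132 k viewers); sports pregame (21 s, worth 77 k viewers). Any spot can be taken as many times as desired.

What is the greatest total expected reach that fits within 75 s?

The ratio ordering already packs tightly: streaming pre-roll + morning-news A, 74 s, 304.

304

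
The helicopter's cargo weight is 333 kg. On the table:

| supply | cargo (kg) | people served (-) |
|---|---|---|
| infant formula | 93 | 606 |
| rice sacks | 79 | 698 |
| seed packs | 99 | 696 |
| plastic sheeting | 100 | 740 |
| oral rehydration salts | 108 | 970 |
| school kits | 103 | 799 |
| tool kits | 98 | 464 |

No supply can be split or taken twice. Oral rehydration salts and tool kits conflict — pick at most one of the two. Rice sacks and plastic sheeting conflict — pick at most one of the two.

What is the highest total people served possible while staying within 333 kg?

2509

Greedy by ratio would take rice sacks + oral rehydration salts + school kits: 290 kg used, total 2467.
Dropping rice sacks frees 79 kg; slotting in plastic sheeting (100 kg) lifts the total to 2509 at 311 kg.
Every other selection either busts 333 kg or breaks a pairing rule or fails to beat 2509.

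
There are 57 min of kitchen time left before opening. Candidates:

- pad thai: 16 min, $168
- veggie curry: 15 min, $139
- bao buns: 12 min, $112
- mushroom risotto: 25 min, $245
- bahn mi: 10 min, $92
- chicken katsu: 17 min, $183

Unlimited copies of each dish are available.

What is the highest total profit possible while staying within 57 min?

Filling by ratio: 3×chicken katsu for 549, with 6 min left unused.
Replace 3×chicken katsu with 2×pad thai + mushroom risotto: the trade gains 32 net, giving 581 at 57 min.
No other feasible combination exceeds 581.

581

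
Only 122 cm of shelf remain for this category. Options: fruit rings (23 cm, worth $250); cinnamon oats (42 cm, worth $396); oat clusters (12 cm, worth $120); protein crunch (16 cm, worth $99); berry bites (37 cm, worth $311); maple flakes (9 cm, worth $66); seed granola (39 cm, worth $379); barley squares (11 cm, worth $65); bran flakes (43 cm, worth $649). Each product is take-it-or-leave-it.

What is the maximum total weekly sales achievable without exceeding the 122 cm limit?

The ratio heuristic lands on fruit rings + oat clusters + seed granola + bran flakes (1398) but leaves 5 cm idle.
Replace seed granola with cinnamon oats: the trade gains 17 net, giving 1415 at 120 cm.
Nothing else within 122 cm beats 1415.

1415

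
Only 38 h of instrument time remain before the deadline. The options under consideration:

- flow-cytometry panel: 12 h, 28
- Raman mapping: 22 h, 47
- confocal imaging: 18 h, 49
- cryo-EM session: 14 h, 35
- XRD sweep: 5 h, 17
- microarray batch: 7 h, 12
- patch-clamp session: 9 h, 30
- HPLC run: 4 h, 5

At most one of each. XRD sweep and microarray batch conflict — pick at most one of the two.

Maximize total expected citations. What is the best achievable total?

Confocal imaging + cryo-EM session + XRD sweep uses 37 of the 38 h and totals 101.
Confocal imaging + XRD sweep + patch-clamp session + HPLC run (36 h) also reaches 101 — a tie, but nothing goes higher.

101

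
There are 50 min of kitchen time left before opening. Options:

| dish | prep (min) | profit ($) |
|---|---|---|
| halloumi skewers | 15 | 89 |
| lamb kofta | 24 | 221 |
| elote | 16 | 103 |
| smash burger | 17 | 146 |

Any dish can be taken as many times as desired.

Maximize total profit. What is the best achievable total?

The ratio ordering already packs tightly: 2×lamb kofta, 48 min, 442.
That's the maximum — no swap from here does better than 442.

442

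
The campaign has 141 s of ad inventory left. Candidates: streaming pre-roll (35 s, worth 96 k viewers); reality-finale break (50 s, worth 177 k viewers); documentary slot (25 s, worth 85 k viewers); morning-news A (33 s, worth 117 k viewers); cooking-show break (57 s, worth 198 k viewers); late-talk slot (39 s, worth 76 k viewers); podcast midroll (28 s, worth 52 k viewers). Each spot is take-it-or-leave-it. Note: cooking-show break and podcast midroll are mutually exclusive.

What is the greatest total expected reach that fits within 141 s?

492

Taking reality-finale break + morning-news A + cooking-show break: 140 s used, 492 in expected reach.
Nothing else feasible within 141 s beats 492.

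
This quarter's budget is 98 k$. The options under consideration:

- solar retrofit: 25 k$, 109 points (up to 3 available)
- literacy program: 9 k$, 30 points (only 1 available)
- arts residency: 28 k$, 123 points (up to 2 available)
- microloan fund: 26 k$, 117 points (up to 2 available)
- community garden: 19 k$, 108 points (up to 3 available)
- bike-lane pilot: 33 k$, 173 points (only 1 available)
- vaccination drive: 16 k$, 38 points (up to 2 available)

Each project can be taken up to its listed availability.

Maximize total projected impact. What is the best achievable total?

506

Taking the top-ratio projects first gives 3×community garden + bike-lane pilot for 497 (90 k$).
The 19 k$ tied up in community garden is better spent on microloan fund — total rises to 506 (97 k$).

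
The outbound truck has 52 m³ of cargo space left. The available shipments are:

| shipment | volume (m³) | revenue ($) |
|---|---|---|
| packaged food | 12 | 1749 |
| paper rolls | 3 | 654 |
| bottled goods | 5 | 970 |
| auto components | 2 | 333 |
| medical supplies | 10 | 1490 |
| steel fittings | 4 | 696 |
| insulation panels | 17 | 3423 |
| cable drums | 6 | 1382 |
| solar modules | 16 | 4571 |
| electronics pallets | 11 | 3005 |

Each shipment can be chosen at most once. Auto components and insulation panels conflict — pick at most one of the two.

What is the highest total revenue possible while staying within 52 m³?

12623

Taking the top-ratio shipments first gives paper rolls + bottled goods + auto components + steel fittings + cable drums + solar modules + electronics pallets for 11611 (47 m³).
Dropping auto components and steel fittings and cable drums frees 12 m³; slotting in insulation panels (17 m³) lifts the total to 12623 at 52 m³.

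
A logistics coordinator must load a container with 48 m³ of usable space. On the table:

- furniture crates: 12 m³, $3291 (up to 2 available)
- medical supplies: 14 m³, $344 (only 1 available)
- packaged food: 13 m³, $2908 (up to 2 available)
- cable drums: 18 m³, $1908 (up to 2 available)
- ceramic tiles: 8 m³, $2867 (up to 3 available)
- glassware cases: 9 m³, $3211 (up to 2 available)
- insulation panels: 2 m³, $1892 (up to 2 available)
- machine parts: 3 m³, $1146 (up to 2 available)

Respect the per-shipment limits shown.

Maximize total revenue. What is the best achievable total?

Filling by ratio: 3×ceramic tiles + glassware cases + 2×insulation panels + 2×machine parts for 17888, with 5 m³ left unused.
Replace 2×machine parts with glassware cases: the trade gains 919 net, giving 18807 at 46 m³.
Nothing else within 48 m³ beats 18807.

18807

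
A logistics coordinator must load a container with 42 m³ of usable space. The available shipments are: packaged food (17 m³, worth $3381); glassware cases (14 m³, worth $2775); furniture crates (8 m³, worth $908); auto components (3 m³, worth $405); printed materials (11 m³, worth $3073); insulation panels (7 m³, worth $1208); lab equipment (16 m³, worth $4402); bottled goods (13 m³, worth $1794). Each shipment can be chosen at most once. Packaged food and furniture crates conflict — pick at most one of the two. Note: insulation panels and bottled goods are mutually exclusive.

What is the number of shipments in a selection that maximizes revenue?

3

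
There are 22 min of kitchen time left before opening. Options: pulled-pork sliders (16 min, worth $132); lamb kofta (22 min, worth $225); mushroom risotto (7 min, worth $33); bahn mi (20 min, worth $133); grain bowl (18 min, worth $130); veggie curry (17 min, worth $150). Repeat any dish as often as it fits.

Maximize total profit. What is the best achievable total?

225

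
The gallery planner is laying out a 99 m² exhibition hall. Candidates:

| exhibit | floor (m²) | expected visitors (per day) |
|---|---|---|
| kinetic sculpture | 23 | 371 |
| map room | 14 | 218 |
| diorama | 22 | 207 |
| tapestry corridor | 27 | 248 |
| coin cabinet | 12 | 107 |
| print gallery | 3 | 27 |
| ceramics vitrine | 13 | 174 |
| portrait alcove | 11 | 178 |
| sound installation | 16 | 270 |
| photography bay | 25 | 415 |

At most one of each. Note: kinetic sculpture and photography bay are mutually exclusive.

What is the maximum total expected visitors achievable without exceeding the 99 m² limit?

1418

Best packing: kinetic sculpture + map room + diorama + ceramics vitrine + portrait alcove + sound installation — 99 m², 1418 total.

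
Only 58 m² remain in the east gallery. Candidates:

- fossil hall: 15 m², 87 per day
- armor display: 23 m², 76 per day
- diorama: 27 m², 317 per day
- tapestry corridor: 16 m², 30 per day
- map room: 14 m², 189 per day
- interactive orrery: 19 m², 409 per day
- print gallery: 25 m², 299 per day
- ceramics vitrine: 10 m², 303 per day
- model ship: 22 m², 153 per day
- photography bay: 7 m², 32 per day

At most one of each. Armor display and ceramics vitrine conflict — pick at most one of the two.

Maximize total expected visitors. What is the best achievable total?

1029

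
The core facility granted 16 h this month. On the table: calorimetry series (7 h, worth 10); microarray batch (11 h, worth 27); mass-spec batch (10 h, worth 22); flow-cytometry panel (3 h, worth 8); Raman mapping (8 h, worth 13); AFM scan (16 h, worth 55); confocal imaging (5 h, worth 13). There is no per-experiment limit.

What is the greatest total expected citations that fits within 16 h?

55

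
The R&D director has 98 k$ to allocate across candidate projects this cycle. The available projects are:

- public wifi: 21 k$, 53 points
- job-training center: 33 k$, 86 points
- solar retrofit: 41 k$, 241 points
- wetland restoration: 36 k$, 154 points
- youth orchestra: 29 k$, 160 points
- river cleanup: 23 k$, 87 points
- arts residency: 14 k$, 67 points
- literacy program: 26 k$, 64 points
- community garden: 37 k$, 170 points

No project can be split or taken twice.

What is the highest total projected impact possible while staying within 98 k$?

488

The ratio heuristic lands on solar retrofit + youth orchestra + arts residency (468) but leaves 14 k$ idle.
Dropping arts residency frees 14 k$; slotting in river cleanup (23 k$) lifts the total to 488 at 93 k$.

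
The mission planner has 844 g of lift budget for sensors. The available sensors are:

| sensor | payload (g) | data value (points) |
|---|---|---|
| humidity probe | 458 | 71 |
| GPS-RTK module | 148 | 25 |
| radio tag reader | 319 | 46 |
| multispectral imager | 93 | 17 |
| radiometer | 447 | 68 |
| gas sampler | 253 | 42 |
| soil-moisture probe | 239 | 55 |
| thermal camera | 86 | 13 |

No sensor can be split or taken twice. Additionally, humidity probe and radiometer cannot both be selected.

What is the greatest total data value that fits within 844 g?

152

GPS-RTK module + multispectral imager + gas sampler + soil-moisture probe + thermal camera uses 819 of the 844 g and totals 152.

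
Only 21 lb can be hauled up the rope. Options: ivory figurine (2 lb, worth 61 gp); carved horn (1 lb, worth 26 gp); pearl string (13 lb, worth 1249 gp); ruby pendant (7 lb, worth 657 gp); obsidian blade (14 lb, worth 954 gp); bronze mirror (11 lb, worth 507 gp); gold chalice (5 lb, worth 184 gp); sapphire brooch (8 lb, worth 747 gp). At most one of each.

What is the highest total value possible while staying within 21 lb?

1996

Taking the top-ratio items first gives carved horn + pearl string + ruby pendant for 1932 (21 lb).
Replace carved horn and ruby pendant with sapphire brooch: the trade gains 64 net, giving 1996 at 21 lb.
The closest alternative, carved horn + pearl string + ruby pendant, reaches only 1932.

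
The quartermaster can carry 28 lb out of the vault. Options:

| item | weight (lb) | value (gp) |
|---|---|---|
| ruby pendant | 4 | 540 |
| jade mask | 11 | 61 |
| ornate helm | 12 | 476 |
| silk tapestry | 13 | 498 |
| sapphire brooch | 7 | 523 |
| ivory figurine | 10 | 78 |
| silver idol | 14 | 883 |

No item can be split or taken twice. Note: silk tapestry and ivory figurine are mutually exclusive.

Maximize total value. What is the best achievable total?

1946

Best packing: ruby pendant + sapphire brooch + silver idol — 25 lb, 1946 total.
Runner-up ruby pendant + silk tapestry + sapphire brooch tops out at 1561.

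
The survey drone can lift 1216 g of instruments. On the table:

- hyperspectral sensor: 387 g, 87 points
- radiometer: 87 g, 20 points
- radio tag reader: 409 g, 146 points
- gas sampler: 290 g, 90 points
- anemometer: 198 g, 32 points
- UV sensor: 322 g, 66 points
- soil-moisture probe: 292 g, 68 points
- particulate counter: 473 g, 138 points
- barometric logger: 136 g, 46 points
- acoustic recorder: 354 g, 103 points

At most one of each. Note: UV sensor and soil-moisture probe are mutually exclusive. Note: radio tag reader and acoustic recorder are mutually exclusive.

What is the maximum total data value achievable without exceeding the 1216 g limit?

374

Ranking by ratio (data value/g): radio tag reader 0.36, barometric logger 0.34, gas sampler 0.31.
Best packing: radio tag reader + gas sampler + particulate counter — 1172 g, 374 total.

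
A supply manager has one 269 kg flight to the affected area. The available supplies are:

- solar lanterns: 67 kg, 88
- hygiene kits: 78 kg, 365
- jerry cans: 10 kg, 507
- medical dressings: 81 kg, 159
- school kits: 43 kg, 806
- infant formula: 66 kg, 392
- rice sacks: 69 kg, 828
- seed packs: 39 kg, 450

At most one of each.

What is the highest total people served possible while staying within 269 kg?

By people served per kg: jerry cans 50.70, school kits 18.74, rice sacks 12.00 lead.
Taking jerry cans + school kits + infant formula + rice sacks + seed packs: 227 kg used, 2983 in people served.

2983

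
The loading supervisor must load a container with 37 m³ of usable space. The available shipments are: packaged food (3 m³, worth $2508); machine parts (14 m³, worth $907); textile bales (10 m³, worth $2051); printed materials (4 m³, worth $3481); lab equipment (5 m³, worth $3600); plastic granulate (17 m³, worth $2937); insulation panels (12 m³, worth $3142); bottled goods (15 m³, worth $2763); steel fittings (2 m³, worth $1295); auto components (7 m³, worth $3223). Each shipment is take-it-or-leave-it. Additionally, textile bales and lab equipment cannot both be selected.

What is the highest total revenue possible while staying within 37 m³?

17249

Density check — printed materials 870.25, packaged food 836.00, lab equipment 720.00 are the best per m³.
Taking packaged food + printed materials + lab equipment + insulation panels + steel fittings + auto components: 33 m³ used, 17249 in revenue.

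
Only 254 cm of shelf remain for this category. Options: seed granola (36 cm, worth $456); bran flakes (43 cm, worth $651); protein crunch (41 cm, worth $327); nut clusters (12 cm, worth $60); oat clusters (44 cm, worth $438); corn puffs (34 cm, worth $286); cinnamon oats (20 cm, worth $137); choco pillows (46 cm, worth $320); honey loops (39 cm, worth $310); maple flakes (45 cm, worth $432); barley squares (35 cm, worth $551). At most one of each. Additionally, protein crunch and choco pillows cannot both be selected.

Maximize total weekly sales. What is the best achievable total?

2898

The ratio heuristic lands on seed granola + bran flakes + nut clusters + oat clusters + corn puffs + maple flakes + barley squares (2874) but leaves 5 cm idle.
Dropping corn puffs frees 34 cm; slotting in honey loops (39 cm) lifts the total to 2898 at 254 cm.
Every other selection either busts 254 cm or breaks a pairing rule or fails to beat 2898.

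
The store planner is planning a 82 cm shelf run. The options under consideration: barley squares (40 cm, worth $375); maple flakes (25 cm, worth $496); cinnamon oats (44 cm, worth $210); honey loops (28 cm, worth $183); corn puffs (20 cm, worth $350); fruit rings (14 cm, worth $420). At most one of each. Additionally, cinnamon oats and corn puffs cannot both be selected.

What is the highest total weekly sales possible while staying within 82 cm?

By weekly sales per cm: fruit rings 30.00, maple flakes 19.84, corn puffs 17.50 lead.
The ratio heuristic lands on maple flakes + corn puffs + fruit rings (1266) but leaves 23 cm idle.
The 20 cm tied up in corn puffs is better spent on barley squares — total rises to 1291 (79 cm).

1291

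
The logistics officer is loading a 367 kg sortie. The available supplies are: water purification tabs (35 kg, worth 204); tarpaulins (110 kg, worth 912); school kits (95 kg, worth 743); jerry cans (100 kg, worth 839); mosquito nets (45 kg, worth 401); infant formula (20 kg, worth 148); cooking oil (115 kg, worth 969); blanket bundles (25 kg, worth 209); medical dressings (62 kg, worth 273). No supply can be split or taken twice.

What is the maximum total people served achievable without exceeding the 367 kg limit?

A density-first pass picks water purification tabs + jerry cans + mosquito nets + infant formula + cooking oil + blanket bundles — 2770 at 340 kg.
Reworking the packing: tarpaulins + school kits + mosquito nets + cooking oil uses 365 kg and improves the total to 3025.
An exhaustive check of the 512 subsets confirms 3025.

3025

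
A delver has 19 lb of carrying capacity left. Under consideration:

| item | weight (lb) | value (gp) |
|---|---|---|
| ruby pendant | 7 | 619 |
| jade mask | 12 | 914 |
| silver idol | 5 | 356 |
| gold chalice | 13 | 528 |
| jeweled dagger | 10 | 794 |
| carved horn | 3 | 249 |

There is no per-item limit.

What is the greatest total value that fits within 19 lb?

1615

Greedy by ratio would take 2×ruby pendant + carved horn: 17 lb used, total 1487.
Dropping ruby pendant frees 7 lb; slotting in 3×carved horn (9 lb) lifts the total to 1615 at 19 lb.
Every other selection either busts 19 lb or fails to beat 1615.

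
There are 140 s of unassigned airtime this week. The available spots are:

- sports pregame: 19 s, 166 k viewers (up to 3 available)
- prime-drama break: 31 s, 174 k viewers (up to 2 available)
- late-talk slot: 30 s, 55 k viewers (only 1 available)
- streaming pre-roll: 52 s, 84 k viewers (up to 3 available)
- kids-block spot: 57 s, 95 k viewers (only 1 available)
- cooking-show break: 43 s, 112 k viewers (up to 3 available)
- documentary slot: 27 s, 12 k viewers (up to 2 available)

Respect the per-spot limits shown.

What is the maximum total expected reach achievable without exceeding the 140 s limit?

846

Ranking by ratio (expected reach/s): sports pregame 8.74, prime-drama break 5.61, cooking-show break 2.60.
Best packing: 3×sports pregame + 2×prime-drama break — 119 s, 846 total.
The spare 21 s is too small for any remaining spot, and no exchange beats 846.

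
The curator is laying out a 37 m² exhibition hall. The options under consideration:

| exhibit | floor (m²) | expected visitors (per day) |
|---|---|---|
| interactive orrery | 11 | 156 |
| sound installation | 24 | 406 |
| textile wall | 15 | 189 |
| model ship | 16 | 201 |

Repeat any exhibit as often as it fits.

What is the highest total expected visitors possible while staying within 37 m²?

562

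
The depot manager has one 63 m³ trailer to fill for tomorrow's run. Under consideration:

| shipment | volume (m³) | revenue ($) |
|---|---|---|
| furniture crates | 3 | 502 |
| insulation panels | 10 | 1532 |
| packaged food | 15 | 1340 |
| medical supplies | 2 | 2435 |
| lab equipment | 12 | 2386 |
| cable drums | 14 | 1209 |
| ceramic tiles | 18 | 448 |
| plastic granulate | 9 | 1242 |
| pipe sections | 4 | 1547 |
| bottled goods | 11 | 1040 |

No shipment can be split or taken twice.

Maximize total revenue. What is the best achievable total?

11522

Filling by ratio: furniture crates + insulation panels + medical supplies + lab equipment + plastic granulate + pipe sections + bottled goods for 10684, with 12 m³ left unused.
Dropping furniture crates frees 3 m³; slotting in packaged food (15 m³) lifts the total to 11522 at 63 m³.
Nothing else within 63 m³ beats 11522.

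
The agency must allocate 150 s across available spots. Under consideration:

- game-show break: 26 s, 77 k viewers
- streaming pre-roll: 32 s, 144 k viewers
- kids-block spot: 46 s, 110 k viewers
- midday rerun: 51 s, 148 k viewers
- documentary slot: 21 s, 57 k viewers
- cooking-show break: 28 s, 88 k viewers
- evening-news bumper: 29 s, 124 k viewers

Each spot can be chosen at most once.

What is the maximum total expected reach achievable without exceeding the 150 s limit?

Greedy by ratio would take game-show break + streaming pre-roll + documentary slot + cooking-show break + evening-news bumper: 136 s used, total 490.
The 47 s tied up in game-show break and documentary slot is better spent on midday rerun — total rises to 504 (140 s).
Next best is game-show break + streaming pre-roll + midday rerun + evening-news bumper at 493 (138 s) — short by 11.

504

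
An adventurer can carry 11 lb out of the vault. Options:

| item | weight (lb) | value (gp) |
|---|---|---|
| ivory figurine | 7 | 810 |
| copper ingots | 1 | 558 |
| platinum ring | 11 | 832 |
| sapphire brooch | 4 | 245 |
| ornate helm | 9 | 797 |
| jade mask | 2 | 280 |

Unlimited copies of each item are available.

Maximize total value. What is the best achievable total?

Density check — copper ingots 558.00, jade mask 140.00, ivory figurine 115.71 are the best per lb.
Best packing: 11×copper ingots — 11 lb, 6138 total.

6138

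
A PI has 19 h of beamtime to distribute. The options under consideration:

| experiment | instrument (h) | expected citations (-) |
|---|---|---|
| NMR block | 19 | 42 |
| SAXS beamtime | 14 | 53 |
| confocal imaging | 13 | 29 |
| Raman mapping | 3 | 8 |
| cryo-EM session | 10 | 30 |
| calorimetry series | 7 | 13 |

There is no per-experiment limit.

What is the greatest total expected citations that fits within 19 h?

61

Taking SAXS beamtime + Raman mapping: 17 h used, 61 in expected citations.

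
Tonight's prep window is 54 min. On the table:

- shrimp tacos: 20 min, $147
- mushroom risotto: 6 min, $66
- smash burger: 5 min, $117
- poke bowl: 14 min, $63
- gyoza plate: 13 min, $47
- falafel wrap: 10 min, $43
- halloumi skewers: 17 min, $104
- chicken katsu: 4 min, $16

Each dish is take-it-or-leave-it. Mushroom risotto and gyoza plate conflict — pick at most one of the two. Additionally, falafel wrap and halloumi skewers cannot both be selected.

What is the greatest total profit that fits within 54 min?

Best packing: shrimp tacos + mushroom risotto + smash burger + halloumi skewers + chicken katsu — 52 min, 450 total.

450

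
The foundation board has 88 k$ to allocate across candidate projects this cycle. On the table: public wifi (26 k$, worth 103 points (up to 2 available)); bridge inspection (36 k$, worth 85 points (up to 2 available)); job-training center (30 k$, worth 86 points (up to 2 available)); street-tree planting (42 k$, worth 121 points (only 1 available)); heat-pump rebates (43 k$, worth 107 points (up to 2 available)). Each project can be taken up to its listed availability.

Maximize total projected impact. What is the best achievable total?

292

2×public wifi + job-training center uses 82 of the 88 k$ and totals 292.
Nothing else within 88 k$ beats 292.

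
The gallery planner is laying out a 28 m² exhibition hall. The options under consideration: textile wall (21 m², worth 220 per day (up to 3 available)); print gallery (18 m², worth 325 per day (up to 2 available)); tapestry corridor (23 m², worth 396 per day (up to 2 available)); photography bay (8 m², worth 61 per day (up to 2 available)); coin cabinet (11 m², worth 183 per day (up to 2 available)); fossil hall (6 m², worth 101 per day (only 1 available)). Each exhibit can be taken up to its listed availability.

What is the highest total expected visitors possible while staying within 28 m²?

Greedy by ratio would take print gallery + fossil hall: 24 m² used, total 426.
The 18 m² tied up in print gallery is better spent on 2×coin cabinet — total rises to 467 (28 m²).
Every other selection either busts 28 m² or exceeds an availability limit or fails to beat 467.

467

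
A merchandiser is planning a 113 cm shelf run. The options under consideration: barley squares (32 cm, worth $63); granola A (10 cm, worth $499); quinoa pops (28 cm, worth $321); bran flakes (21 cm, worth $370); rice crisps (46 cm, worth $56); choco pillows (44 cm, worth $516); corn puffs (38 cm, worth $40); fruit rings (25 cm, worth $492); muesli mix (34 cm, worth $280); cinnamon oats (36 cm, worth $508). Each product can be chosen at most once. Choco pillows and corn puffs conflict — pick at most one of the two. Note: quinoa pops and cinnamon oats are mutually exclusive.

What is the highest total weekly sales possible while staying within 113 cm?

Ranking by ratio (weekly sales/cm): granola A 49.90, fruit rings 19.68, bran flakes 17.62, cinnamon oats 14.11.
A density-first pass picks granola A + bran flakes + fruit rings + cinnamon oats — 1869 at 92 cm.
Replace fruit rings with choco pillows: the trade gains 24 net, giving 1893 at 111 cm.
An exhaustive check of the 1024 subsets confirms 1893.

1893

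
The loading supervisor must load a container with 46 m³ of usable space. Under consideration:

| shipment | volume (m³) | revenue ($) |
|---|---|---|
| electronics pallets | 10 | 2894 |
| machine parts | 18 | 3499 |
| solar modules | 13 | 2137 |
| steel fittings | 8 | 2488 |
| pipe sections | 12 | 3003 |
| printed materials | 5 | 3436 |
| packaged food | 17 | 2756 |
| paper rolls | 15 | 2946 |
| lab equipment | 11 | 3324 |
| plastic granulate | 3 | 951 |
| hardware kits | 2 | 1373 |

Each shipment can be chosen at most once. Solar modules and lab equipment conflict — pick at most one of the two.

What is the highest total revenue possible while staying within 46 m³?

By revenue per m³: printed materials 687.20, hardware kits 686.50, plastic granulate 317.00, steel fittings 311.00 lead.
Greedy by ratio would take electronics pallets + steel fittings + printed materials + lab equipment + plastic granulate + hardware kits: 39 m³ used, total 14466.
Dropping plastic granulate and hardware kits frees 5 m³; slotting in pipe sections (12 m³) lifts the total to 15145 at 46 m³.
The closest alternative, electronics pallets + pipe sections + printed materials + lab equipment + plastic granulate + hardware kits, reaches only 14981.

15145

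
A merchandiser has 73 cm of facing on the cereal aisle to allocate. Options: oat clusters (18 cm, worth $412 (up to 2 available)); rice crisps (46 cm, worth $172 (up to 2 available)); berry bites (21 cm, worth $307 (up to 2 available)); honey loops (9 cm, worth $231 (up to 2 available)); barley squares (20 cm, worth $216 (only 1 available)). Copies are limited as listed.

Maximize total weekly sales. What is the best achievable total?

1362

Taking the top-ratio products first gives 2×oat clusters + 2×honey loops for 1286 (54 cm).
The 9 cm tied up in honey loops is better spent on berry bites — total rises to 1362 (66 cm).
Every other selection either busts 73 cm or exceeds an availability limit or fails to beat 1362.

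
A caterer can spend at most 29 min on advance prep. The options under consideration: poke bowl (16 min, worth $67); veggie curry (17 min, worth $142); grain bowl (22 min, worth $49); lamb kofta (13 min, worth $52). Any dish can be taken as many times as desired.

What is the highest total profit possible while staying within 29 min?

142

By profit per min: veggie curry 8.35, poke bowl 4.19, lamb kofta 4.00 lead.
The ratio ordering already packs tightly: veggie curry, 17 min, 142.
Every other selection either busts 29 min or fails to beat 142.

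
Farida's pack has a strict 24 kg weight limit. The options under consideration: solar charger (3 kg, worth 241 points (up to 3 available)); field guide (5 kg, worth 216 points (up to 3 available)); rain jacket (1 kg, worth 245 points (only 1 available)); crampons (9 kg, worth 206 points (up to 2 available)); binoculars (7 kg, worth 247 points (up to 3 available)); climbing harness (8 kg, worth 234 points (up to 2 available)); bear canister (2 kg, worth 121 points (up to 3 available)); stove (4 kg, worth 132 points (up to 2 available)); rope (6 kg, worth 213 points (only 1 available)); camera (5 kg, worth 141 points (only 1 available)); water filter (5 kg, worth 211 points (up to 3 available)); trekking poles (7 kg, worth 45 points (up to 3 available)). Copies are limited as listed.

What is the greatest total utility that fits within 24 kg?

The ratio heuristic lands on 3×solar charger + field guide + rain jacket + 3×bear canister (1547) but leaves 3 kg idle.
Replace bear canister with field guide: the trade gains 95 net, giving 1642 at 24 kg.
That's the maximum — no swap from here does better than 1642.

1642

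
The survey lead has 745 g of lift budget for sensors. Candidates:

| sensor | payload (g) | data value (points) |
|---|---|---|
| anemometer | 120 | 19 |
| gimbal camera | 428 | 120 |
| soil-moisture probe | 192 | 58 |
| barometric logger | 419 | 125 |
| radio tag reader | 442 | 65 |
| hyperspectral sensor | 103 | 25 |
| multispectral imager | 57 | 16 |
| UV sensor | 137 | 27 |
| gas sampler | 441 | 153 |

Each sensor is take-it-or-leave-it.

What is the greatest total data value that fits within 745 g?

236

Greedy by ratio would take soil-moisture probe + multispectral imager + gas sampler: 690 g used, total 227.
Dropping multispectral imager frees 57 g; slotting in hyperspectral sensor (103 g) lifts the total to 236 at 736 g.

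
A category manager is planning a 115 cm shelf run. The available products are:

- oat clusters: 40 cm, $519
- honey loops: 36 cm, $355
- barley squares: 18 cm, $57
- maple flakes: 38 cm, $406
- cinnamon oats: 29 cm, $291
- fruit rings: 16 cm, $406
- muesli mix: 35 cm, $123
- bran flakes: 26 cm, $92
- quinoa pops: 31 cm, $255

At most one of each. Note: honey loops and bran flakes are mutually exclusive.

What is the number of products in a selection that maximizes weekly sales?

Optimal total is 1388.
For example oat clusters + barley squares + maple flakes + fruit rings achieves it, using 112 cm.
Every optimal selection uses 4 products.

4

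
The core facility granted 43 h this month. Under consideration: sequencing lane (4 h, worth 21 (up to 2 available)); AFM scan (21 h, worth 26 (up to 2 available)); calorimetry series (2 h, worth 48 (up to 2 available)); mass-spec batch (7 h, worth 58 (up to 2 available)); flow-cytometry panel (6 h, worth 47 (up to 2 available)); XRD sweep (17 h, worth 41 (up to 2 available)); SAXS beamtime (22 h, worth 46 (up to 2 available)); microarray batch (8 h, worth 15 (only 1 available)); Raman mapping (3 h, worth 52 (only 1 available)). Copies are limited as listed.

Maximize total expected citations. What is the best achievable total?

Taking 2×sequencing lane + 2×calorimetry series + 2×mass-spec batch + 2×flow-cytometry panel + Raman mapping: 41 h used, 400 in expected citations.
Every other selection either busts 43 h or exceeds an availability limit or fails to beat 400.

400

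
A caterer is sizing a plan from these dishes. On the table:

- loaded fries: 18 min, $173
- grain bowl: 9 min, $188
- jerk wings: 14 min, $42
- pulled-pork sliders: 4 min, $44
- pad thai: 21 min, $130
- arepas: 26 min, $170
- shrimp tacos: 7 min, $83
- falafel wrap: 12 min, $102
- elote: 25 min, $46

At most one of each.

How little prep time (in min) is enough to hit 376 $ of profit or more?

Look for the lowest-prep combination reaching 376.
Taking loaded fries + grain bowl + pulled-pork sliders gives 405 (≥ 376) for 31 min.
No combination under 31 min hits 376.

31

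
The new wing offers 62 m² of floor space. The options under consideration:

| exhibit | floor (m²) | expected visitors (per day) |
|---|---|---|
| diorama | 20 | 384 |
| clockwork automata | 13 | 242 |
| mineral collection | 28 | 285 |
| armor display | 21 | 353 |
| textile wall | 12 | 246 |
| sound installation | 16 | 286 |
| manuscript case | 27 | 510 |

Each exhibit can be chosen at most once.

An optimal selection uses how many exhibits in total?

Best achievable expected visitors is 1158.
For example diorama + clockwork automata + textile wall + sound installation achieves it, using 61 m².
All optima have 4 exhibits.

4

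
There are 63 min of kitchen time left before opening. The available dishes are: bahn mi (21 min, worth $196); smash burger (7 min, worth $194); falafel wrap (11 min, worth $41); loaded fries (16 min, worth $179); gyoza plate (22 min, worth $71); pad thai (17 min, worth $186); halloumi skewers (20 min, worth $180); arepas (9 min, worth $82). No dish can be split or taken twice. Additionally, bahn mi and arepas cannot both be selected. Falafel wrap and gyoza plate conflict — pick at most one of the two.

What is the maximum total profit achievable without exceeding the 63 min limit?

Taking bahn mi + smash burger + loaded fries + pad thai: 61 min used, 755 in profit.
Runner-up smash burger + loaded fries + pad thai + halloumi skewers tops out at 739.

755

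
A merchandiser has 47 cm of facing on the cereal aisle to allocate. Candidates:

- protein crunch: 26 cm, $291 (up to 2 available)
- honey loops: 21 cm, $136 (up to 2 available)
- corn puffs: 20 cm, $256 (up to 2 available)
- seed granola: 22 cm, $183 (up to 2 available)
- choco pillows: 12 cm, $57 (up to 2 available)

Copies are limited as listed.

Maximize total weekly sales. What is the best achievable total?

547

Taking the top-ratio products first gives 2×corn puffs for 512 (40 cm).
Replace corn puffs with protein crunch: the trade gains 35 net, giving 547 at 46 cm.
That's the maximum — no swap from here does better than 547.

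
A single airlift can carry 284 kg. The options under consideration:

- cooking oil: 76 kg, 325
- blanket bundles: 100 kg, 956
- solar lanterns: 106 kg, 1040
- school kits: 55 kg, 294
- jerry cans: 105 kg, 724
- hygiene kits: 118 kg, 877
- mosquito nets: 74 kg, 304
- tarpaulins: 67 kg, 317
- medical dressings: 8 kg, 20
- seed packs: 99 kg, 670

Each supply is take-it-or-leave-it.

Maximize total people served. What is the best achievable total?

2333

Density check — solar lanterns 9.81, blanket bundles 9.56, hygiene kits 7.43 are the best per kg.
Greedy by ratio would take blanket bundles + solar lanterns + school kits + medical dressings: 269 kg used, total 2310.
Dropping school kits frees 55 kg; slotting in tarpaulins (67 kg) lifts the total to 2333 at 281 kg.
Every other selection either busts 284 kg or fails to beat 2333.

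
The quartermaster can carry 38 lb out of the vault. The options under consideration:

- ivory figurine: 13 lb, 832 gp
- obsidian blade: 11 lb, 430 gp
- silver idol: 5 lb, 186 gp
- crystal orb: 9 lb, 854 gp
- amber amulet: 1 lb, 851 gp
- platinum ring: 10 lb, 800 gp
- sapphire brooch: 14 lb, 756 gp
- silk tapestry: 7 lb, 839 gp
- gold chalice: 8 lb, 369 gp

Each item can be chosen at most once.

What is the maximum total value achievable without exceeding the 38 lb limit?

3774

Taking the top-ratio items first gives crystal orb + amber amulet + platinum ring + silk tapestry + gold chalice for 3713 (35 lb).
The 8 lb tied up in gold chalice is better spent on obsidian blade — total rises to 3774 (38 lb).
Nothing else within 38 lb beats 3774.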